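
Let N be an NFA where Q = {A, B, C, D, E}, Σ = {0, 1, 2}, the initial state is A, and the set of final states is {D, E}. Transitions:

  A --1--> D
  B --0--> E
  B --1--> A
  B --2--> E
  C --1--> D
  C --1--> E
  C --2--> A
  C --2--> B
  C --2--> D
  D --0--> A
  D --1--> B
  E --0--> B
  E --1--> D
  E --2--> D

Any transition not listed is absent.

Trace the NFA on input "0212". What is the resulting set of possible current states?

∅

Start in {A}.
Read '0': {A} → ∅.
The set is empty and remains empty for the remaining 3 symbols.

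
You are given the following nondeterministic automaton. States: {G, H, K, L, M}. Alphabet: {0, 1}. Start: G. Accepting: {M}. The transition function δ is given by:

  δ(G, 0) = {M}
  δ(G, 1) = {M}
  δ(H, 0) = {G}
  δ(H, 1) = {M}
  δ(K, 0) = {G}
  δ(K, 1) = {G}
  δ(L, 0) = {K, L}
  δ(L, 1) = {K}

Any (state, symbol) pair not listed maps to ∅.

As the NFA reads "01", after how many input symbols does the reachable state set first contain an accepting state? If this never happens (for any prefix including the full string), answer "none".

1

Start in {G}.
Read '0': G→{M}; now {M}.
None of the earlier sets intersect F, but {M} does.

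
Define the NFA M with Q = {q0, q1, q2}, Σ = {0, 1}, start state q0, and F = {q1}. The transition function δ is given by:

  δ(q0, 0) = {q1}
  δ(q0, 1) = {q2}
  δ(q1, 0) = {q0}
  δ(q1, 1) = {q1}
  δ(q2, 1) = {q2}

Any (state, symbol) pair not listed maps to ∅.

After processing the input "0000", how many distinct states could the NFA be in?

Start in {q0}.
Read '0': {q0} → {q1}.
Read '0': {q1} → {q0}.
Read '0': {q0} → {q1}.
Read '0': {q1} → {q0}.
That set has 1 state.

1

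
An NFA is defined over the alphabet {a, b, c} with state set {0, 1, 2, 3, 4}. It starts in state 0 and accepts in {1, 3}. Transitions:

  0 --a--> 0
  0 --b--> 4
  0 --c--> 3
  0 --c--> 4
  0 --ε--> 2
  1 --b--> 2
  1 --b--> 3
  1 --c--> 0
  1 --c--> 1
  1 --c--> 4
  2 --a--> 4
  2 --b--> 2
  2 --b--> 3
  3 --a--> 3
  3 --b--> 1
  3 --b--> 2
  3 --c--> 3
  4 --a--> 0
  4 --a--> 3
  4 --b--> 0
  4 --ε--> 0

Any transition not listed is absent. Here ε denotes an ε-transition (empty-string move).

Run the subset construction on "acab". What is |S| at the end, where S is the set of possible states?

5

Start: ε-closure({0}) = {0, 2}.
Read 'a': 0→{0}, 2→{4}; union {0, 4}; ε-closure = {0, 2, 4}.
Read 'c': 0→{3, 4}, 2→∅, 4→∅; union {3, 4}; ε-closure = {0, 2, 3, 4}.
Read 'a': 0→{0}, 2→{4}, 3→{3}, 4→{0, 3}; union {0, 3, 4}; ε-closure = {0, 2, 3, 4}.
Read 'b': 0→{4}, 2→{2, 3}, 3→{1, 2}, 4→{0}; now {0, 1, 2, 3, 4}.
That set has 5 states.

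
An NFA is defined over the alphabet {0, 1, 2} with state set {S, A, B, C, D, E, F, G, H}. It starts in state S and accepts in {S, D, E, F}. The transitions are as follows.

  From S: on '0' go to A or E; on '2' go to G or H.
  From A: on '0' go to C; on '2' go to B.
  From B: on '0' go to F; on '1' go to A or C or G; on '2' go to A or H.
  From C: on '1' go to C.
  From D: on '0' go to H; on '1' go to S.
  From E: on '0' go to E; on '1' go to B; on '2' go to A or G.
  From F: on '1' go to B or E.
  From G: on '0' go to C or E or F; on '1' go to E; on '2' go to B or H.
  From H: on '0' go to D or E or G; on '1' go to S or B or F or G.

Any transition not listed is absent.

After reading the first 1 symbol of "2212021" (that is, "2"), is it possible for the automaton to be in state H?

Start in {S}.
Read '2': S→{G, H}; now {G, H}.
State H is in {G, H}.

Yes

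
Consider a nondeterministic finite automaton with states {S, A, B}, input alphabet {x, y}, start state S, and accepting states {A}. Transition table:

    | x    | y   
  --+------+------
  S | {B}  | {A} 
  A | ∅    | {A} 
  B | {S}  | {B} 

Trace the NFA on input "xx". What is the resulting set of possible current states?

Start in {S}.
Read 'x': {S} → {B}.
Read 'x': {B} → {S}.

{S}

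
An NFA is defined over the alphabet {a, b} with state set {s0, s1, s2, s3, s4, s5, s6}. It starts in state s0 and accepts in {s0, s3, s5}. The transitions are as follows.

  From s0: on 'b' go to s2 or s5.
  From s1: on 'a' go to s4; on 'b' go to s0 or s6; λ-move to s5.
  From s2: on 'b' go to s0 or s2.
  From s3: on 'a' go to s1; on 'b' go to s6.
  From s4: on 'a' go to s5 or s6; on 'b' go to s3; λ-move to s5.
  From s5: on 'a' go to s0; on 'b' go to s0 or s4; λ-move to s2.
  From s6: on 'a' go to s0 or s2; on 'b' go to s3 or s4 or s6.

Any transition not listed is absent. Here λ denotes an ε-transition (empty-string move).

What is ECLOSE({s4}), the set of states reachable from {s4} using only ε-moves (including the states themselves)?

Begin with {s4}.
ε-move s4 → s5; add s5.
ε-move s5 → s2; add s2.

{s2, s4, s5}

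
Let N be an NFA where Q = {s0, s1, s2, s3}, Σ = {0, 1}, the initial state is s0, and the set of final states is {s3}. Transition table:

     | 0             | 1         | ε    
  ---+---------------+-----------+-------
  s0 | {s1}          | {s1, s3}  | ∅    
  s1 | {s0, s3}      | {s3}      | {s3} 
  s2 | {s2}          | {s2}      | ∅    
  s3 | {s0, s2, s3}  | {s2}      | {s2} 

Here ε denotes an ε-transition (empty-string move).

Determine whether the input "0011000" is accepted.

Start in {s0}.
Read '0': s0→{s1}; union {s1}; ε-closure = {s1, s2, s3}.
Read '0': s1→{s0, s3}, s2→{s2}, s3→{s0, s2, s3}; now {s0, s2, s3}.
Read '1': s0→{s1, s3}, s2→{s2}, s3→{s2}; now {s1, s2, s3}.
Read '1': s1→{s3}, s2→{s2}, s3→{s2}; now {s2, s3}.
Read '0': s2→{s2}, s3→{s0, s2, s3}; now {s0, s2, s3}.
Read '0': s0→{s1}, s2→{s2}, s3→{s0, s2, s3}; now {s0, s1, s2, s3}.
Read '0': s0→{s1}, s1→{s0, s3}, s2→{s2}, s3→{s0, s2, s3}; now {s0, s1, s2, s3}.
The final set {s0, s1, s2, s3} contains the accepting state s3.

Yes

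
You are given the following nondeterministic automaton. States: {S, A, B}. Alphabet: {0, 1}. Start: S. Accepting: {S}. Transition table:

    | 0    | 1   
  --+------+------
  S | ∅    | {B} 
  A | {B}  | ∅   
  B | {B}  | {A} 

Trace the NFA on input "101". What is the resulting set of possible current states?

Start in {S}.
Read '1': S→{B}; now {B}.
Read '0': B→{B}; now {B}.
Read '1': B→{A}; now {A}.

{A}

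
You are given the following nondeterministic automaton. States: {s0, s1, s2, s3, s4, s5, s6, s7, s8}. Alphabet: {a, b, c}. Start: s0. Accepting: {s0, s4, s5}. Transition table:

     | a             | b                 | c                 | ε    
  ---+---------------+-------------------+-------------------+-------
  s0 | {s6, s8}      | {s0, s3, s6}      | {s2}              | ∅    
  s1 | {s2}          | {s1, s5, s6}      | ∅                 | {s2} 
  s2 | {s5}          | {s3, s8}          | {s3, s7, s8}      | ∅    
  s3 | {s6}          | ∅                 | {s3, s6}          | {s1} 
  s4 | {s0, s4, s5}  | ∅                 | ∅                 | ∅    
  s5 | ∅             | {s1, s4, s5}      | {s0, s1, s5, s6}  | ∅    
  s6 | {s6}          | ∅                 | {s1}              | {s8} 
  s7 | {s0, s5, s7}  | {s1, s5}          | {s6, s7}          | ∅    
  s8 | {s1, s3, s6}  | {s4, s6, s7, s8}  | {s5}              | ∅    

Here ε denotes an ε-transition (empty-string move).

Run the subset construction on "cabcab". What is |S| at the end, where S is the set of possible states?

Start in {s0}.
Read 'c': s0→{s2}; now {s2}.
Read 'a': s2→{s5}; now {s5}.
Read 'b': s5→{s1, s4, s5}; union {s1, s4, s5}; ε-closure = {s1, s2, s4, s5}.
Read 'c': s1→∅, s2→{s3, s7, s8}, s4→∅, s5→{s0, s1, s5, s6}; union {s0, s1, s3, s5, s6, s7, s8}; ε-closure = {s0, s1, s2, s3, s5, s6, s7, s8}.
Read 'a': s0→{s6, s8}, s1→{s2}, s2→{s5}, s3→{s6}, s5→∅, s6→{s6}, s7→{s0, s5, s7}, s8→{s1, s3, s6}; now {s0, s1, s2, s3, s5, s6, s7, s8}.
Read 'b': s0→{s0, s3, s6}, s1→{s1, s5, s6}, s2→{s3, s8}, s3→∅, s5→{s1, s4, s5}, s6→∅, s7→{s1, s5}, s8→{s4, s6, s7, s8}; union {s0, s1, s3, s4, s5, s6, s7, s8}; ε-closure = {s0, s1, s2, s3, s4, s5, s6, s7, s8}.
That set has 9 states.

9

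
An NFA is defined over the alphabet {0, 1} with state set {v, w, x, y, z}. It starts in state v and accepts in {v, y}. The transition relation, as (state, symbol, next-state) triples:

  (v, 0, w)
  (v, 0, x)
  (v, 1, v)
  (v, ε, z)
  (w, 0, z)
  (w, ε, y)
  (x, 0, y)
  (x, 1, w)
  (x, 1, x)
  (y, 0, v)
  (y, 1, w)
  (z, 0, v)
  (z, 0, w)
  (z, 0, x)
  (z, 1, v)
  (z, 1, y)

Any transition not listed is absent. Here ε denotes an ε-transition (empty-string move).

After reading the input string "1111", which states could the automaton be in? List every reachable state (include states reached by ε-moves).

Start: ε-closure({v}) = {v, z}.
Read '1': v→{v}, z→{v, y}; union {v, y}; ε-closure = {v, y, z}.
Read '1': v→{v}, y→{w}, z→{v, y}; union {v, w, y}; ε-closure = {v, w, y, z}.
Read '1': v→{v}, w→∅, y→{w}, z→{v, y}; union {v, w, y}; ε-closure = {v, w, y, z}.
Read '1': v→{v}, w→∅, y→{w}, z→{v, y}; union {v, w, y}; ε-closure = {v, w, y, z}.

{v, w, y, z}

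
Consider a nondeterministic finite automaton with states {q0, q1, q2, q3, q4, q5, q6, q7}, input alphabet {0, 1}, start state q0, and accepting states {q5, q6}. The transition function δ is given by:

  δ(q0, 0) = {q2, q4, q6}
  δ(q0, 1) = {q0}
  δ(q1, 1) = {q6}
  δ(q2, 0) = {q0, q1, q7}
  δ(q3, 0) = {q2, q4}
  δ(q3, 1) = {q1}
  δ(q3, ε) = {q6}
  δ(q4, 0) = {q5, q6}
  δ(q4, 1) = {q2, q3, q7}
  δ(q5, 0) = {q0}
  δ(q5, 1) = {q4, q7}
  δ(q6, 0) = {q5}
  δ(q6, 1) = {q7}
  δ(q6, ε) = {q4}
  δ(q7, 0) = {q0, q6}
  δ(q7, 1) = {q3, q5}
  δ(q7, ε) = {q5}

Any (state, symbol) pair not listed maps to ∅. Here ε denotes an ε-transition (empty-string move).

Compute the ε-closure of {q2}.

Begin with {q2}.
No ε-moves leave this set, so the closure equals the set itself.

{q2}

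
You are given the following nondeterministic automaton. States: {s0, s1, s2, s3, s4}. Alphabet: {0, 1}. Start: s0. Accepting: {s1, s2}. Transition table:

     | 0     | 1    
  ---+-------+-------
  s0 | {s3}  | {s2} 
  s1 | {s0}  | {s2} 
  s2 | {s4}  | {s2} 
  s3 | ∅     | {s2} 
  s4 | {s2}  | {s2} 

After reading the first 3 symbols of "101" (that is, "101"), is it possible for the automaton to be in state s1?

No

Start in {s0}.
Read '1': s0→{s2}; now {s2}.
Read '0': s2→{s4}; now {s4}.
Read '1': s4→{s2}; now {s2}.
State s1 is not in {s2}.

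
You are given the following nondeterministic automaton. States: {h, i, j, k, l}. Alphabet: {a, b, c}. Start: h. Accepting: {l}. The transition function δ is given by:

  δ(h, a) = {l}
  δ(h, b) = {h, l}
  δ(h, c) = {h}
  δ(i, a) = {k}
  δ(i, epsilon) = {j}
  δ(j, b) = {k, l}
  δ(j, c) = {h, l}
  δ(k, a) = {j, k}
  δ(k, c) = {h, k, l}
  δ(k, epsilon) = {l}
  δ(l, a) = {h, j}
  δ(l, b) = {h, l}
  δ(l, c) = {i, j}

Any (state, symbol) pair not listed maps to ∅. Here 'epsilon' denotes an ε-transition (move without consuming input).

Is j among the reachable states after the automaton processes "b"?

No

Start in {h}.
Read 'b': {h} → {h, l}.
State j is not in {h, l}.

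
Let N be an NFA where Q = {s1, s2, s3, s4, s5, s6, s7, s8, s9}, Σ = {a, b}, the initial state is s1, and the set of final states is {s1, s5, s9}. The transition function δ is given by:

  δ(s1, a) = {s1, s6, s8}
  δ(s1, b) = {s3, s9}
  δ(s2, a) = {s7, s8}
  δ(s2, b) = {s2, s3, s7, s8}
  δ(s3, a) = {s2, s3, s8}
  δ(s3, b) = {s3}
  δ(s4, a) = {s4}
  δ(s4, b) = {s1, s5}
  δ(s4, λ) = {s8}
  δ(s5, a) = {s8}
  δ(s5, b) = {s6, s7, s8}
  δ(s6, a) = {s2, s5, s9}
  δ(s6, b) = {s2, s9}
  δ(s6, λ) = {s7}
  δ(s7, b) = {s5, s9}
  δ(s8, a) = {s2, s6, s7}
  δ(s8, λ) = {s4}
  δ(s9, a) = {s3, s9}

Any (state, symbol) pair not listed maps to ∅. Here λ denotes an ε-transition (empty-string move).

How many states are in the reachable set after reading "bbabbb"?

9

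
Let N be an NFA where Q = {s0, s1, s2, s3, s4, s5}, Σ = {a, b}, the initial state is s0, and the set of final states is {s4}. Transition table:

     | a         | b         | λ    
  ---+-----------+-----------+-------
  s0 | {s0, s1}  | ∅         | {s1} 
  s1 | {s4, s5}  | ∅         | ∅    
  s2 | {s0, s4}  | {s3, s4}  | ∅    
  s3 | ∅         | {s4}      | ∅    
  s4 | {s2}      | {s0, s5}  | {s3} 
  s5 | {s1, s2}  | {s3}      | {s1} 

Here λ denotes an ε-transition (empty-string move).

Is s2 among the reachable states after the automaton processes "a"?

Start: ε-closure({s0}) = {s0, s1}.
Read 'a': s0→{s0, s1}, s1→{s4, s5}; union {s0, s1, s4, s5}; ε-closure = {s0, s1, s3, s4, s5}.
State s2 is not in {s0, s1, s3, s4, s5}.

No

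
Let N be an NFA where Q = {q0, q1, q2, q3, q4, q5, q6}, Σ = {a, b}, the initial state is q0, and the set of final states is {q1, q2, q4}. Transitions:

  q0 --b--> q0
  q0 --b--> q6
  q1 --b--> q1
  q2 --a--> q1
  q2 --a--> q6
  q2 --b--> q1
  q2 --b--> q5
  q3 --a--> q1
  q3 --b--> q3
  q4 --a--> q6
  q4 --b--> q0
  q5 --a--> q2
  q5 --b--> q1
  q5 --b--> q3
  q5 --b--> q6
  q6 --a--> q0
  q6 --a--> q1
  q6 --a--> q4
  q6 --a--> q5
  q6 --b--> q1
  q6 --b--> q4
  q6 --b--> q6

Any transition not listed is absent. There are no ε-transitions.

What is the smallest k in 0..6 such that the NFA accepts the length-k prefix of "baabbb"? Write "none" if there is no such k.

2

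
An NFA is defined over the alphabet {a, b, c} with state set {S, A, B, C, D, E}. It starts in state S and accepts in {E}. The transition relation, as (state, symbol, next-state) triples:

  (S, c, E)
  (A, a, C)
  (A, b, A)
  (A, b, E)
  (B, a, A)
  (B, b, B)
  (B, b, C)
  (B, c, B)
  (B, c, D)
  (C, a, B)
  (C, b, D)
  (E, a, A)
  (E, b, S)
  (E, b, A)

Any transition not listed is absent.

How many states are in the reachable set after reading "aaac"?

0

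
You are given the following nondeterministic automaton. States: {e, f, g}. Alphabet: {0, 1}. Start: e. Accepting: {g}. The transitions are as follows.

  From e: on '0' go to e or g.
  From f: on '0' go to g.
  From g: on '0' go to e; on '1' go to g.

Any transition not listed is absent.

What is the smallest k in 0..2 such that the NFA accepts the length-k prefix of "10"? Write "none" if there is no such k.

none

Start in {e}.
Read '1': e→∅; now ∅.
The set is empty and remains empty for the remaining 1 symbol.
No reachable set along the way intersects F.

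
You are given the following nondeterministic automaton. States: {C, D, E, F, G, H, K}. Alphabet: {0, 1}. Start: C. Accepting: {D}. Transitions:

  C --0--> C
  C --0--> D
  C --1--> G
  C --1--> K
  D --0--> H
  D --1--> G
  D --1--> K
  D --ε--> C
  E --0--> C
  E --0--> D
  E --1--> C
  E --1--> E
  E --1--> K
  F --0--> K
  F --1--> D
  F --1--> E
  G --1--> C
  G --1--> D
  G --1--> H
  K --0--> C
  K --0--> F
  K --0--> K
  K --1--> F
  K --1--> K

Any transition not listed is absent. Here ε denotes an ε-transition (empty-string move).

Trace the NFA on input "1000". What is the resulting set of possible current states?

{C, D, F, H, K}

Start in {C}.
Read '1': C→{G, K}; now {G, K}.
Read '0': G→∅, K→{C, F, K}; now {C, F, K}.
Read '0': C→{C, D}, F→{K}, K→{C, F, K}; now {C, D, F, K}.
Read '0': C→{C, D}, D→{H}, F→{K}, K→{C, F, K}; now {C, D, F, H, K}.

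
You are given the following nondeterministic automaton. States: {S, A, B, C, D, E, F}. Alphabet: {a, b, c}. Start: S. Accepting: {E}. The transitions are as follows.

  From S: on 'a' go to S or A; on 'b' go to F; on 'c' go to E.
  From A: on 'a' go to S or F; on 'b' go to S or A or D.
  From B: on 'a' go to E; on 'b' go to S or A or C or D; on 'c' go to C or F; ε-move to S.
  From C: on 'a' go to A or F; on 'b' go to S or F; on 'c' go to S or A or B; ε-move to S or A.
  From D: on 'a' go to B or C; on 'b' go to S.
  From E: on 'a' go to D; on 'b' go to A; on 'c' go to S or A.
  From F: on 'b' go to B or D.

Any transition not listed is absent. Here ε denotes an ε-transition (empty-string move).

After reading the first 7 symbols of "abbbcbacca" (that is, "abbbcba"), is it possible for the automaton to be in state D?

No

Start in {S}.
Read 'a': S→{S, A}; now {S, A}.
Read 'b': S→{F}, A→{S, A, D}; now {S, A, D, F}.
Read 'b': S→{F}, A→{S, A, D}, D→{S}, F→{B, D}; now {S, A, B, D, F}.
Read 'b': S→{F}, A→{S, A, D}, B→{S, A, C, D}, D→{S}, F→{B, D}; now {S, A, B, C, D, F}.
Read 'c': S→{E}, A→∅, B→{C, F}, C→{S, A, B}, D→∅, F→∅; now {S, A, B, C, E, F}.
Read 'b': S→{F}, A→{S, A, D}, B→{S, A, C, D}, C→{S, F}, E→{A}, F→{B, D}; now {S, A, B, C, D, F}.
Read 'a': S→{S, A}, A→{S, F}, B→{E}, C→{A, F}, D→{B, C}, F→∅; now {S, A, B, C, E, F}.
State D is not in {S, A, B, C, E, F}.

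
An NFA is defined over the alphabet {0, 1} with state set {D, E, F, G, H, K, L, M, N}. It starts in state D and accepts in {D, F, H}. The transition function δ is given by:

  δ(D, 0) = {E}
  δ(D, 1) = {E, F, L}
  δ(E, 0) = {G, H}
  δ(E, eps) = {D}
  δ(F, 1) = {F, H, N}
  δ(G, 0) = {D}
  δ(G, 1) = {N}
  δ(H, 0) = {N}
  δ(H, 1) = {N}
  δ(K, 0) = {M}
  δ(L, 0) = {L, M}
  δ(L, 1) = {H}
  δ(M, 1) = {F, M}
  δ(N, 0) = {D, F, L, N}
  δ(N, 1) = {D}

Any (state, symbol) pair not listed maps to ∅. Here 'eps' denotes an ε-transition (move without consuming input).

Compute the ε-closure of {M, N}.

Begin with {M, N}.
No ε-moves leave this set, so the closure equals the set itself.

{M, N}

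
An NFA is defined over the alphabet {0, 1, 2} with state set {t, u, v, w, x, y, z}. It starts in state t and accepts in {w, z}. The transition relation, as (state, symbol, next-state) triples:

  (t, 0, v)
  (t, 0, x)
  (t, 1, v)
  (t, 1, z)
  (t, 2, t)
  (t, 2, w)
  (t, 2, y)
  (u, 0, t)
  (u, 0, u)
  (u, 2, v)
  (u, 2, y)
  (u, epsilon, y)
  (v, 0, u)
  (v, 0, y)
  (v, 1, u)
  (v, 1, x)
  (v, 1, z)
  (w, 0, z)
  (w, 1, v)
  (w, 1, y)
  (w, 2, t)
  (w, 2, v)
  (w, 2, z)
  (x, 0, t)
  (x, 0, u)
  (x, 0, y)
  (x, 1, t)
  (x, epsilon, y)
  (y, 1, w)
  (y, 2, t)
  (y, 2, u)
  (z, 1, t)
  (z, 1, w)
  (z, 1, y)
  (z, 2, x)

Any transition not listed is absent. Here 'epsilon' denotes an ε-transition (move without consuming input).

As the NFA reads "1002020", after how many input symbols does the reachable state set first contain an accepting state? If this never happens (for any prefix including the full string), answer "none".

Start in {t}.
Read '1': {t} → {v, z}.
None of the earlier sets intersect F, but {v, z} does.

1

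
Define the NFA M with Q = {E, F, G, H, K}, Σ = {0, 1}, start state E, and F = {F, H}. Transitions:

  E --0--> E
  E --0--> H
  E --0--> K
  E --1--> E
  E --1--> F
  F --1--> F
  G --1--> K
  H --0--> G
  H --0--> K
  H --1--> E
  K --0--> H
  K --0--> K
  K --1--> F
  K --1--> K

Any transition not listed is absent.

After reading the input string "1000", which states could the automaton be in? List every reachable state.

{E, G, H, K}

Start in {E}.
Read '1': E→{E, F}; now {E, F}.
Read '0': E→{E, H, K}, F→∅; now {E, H, K}.
Read '0': E→{E, H, K}, H→{G, K}, K→{H, K}; now {E, G, H, K}.
Read '0': E→{E, H, K}, G→∅, H→{G, K}, K→{H, K}; now {E, G, H, K}.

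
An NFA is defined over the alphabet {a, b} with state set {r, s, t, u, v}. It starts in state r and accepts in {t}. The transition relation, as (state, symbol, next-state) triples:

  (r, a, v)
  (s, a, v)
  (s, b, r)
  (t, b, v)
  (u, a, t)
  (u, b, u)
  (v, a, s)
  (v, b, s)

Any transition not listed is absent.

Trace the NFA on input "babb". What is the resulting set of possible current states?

∅

Start in {r}.
Read 'b': {r} → ∅.
The set is empty and remains empty for the remaining 3 symbols.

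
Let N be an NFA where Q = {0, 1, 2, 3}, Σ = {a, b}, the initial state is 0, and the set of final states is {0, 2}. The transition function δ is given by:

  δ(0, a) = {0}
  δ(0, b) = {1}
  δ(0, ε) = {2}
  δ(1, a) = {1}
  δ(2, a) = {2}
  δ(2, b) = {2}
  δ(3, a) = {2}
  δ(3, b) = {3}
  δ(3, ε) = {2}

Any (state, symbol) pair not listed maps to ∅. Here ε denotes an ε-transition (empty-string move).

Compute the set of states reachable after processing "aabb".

{2}

Start: ε-closure({0}) = {0, 2}.
Read 'a': 0→{0}, 2→{2}; now {0, 2}.
Read 'a': 0→{0}, 2→{2}; now {0, 2}.
Read 'b': 0→{1}, 2→{2}; now {1, 2}.
Read 'b': 1→∅, 2→{2}; now {2}.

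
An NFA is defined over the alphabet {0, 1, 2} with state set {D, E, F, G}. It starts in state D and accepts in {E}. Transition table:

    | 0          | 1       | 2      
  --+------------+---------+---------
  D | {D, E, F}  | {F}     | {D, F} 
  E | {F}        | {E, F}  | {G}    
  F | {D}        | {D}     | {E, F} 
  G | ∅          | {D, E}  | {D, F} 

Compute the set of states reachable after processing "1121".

{D, F}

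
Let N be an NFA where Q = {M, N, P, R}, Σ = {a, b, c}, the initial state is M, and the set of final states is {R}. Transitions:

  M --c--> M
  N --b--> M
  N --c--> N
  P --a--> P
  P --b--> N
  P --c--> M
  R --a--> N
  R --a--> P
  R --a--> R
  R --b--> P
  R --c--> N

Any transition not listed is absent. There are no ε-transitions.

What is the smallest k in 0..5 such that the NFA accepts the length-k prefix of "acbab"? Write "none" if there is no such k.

Start in {M}.
Read 'a': M→∅; now ∅.
The set is empty and remains empty for the remaining 4 symbols.
No reachable set along the way intersects F.

none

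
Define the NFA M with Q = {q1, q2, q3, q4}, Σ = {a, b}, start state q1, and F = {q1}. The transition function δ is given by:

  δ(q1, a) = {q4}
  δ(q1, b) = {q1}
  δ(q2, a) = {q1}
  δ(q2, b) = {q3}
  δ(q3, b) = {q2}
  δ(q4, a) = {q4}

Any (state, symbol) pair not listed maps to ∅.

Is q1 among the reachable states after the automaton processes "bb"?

Yes

Start in {q1}.
Read 'b': q1→{q1}; now {q1}.
Read 'b': q1→{q1}; now {q1}.
State q1 is in {q1}.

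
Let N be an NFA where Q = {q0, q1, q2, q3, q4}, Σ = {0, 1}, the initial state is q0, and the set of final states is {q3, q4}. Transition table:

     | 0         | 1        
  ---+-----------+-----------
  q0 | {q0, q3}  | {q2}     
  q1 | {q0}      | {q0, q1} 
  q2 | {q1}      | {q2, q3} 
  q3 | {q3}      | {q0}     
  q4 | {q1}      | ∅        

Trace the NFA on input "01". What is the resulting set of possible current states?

{q0, q2}

Start in {q0}.
Read '0': q0→{q0, q3}; now {q0, q3}.
Read '1': q0→{q2}, q3→{q0}; now {q0, q2}.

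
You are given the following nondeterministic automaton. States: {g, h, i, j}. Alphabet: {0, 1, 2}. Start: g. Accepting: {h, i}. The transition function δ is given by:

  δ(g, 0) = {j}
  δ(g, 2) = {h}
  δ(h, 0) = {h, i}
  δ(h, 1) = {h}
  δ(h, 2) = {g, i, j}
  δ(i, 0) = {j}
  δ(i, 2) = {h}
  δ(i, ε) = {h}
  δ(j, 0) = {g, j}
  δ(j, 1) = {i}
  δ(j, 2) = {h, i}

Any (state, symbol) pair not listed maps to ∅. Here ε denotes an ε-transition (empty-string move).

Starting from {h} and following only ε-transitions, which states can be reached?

Begin with {h}.
No ε-moves leave this set, so the closure equals the set itself.

{h}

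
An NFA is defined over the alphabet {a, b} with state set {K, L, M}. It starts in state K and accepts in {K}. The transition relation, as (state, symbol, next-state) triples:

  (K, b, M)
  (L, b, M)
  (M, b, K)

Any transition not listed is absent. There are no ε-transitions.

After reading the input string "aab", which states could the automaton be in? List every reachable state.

∅

Start in {K}.
Read 'a': K→∅; now ∅.
The set is empty and remains empty for the remaining 2 symbols.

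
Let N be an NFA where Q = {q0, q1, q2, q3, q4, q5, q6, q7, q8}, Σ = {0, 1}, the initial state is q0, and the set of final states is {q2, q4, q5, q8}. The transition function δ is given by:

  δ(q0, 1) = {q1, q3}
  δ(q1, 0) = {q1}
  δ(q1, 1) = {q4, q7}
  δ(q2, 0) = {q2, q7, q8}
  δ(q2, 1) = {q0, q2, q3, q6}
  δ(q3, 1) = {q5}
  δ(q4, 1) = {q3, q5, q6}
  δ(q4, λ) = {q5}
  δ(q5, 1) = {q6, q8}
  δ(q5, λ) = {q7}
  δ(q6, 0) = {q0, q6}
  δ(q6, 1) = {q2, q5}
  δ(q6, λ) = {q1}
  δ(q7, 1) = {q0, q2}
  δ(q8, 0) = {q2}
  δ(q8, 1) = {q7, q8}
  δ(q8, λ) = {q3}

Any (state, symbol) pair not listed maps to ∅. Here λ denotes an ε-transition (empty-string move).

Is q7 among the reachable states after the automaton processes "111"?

Yes

Start in {q0}.
Read '1': q0→{q1, q3}; now {q1, q3}.
Read '1': q1→{q4, q7}, q3→{q5}; now {q4, q5, q7}.
Read '1': q4→{q3, q5, q6}, q5→{q6, q8}, q7→{q0, q2}; union {q0, q2, q3, q5, q6, q8}; ε-closure = {q0, q1, q2, q3, q5, q6, q7, q8}.
State q7 is in {q0, q1, q2, q3, q5, q6, q7, q8}.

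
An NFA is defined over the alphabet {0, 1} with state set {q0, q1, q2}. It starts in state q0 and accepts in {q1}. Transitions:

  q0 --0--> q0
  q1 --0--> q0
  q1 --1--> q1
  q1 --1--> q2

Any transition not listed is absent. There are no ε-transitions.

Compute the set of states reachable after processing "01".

Start in {q0}.
Read '0': q0→{q0}; now {q0}.
Read '1': q0→∅; now ∅.

∅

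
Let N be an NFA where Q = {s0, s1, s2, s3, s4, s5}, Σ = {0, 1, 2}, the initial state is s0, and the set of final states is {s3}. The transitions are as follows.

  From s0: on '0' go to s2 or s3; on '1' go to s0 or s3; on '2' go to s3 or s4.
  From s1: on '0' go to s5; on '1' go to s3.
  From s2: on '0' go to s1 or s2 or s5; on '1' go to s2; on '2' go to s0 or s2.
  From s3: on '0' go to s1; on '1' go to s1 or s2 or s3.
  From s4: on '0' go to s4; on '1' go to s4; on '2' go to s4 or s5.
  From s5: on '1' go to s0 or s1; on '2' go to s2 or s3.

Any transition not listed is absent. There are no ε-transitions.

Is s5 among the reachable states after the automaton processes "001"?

No

Start in {s0}.
Read '0': s0→{s2, s3}; now {s2, s3}.
Read '0': s2→{s1, s2, s5}, s3→{s1}; now {s1, s2, s5}.
Read '1': s1→{s3}, s2→{s2}, s5→{s0, s1}; now {s0, s1, s2, s3}.
State s5 is not in {s0, s1, s2, s3}.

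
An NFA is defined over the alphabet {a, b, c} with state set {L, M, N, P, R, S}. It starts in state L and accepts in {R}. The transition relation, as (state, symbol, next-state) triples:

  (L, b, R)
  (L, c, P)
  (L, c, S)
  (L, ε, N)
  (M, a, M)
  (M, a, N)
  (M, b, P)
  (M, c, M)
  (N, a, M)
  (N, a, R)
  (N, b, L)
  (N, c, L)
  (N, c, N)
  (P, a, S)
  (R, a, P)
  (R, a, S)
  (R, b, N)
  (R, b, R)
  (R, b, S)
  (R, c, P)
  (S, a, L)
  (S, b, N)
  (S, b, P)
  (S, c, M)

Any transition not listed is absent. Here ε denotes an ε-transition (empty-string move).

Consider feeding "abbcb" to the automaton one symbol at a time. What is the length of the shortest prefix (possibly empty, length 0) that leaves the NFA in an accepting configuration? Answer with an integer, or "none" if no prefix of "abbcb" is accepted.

1

Start: ε-closure({L}) = {L, N}.
Read 'a': L→∅, N→{M, R}; now {M, R}.
None of the earlier sets intersect F, but {M, R} does.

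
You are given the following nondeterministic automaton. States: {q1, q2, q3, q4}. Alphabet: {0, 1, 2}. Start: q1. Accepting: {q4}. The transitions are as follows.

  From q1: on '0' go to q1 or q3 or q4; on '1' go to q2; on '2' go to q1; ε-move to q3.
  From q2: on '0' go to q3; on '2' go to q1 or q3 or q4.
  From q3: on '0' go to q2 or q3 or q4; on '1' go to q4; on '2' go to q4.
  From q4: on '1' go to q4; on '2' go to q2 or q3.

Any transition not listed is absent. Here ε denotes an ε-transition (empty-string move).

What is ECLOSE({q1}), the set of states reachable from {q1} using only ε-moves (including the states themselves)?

Begin with {q1}.
ε-move q1 → q3; add q3.

{q1, q3}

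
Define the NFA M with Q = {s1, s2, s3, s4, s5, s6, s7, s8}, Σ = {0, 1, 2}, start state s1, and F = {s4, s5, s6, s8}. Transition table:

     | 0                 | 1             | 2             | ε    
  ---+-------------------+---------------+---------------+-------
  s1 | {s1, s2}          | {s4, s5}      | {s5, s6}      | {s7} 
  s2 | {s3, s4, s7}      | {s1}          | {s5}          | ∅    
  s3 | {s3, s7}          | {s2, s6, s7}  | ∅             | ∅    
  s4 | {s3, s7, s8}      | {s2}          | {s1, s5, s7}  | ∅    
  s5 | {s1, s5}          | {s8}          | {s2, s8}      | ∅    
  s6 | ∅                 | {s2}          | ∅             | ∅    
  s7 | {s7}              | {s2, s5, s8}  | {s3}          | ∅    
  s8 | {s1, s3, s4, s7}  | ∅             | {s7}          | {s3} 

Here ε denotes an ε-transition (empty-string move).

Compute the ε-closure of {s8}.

Begin with {s8}.
ε-move s8 → s3; add s3.

{s3, s8}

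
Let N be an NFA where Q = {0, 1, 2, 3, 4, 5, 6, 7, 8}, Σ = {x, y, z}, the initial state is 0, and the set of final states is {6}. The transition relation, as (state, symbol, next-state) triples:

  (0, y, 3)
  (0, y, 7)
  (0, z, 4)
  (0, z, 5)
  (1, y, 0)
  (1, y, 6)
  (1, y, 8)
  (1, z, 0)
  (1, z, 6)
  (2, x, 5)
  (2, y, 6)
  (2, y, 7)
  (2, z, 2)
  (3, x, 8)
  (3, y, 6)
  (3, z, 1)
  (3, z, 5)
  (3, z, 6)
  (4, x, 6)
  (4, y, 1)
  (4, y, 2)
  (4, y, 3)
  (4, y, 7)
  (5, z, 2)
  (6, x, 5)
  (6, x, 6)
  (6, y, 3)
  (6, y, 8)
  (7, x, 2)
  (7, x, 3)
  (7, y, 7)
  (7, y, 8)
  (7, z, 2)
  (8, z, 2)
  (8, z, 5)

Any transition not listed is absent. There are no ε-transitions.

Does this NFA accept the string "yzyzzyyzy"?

Yes

Start in {0}.
Read 'y': 0→{3, 7}; now {3, 7}.
Read 'z': 3→{1, 5, 6}, 7→{2}; now {1, 2, 5, 6}.
Read 'y': 1→{0, 6, 8}, 2→{6, 7}, 5→∅, 6→{3, 8}; now {0, 3, 6, 7, 8}.
Read 'z': 0→{4, 5}, 3→{1, 5, 6}, 6→∅, 7→{2}, 8→{2, 5}; now {1, 2, 4, 5, 6}.
Read 'z': 1→{0, 6}, 2→{2}, 4→∅, 5→{2}, 6→∅; now {0, 2, 6}.
Read 'y': 0→{3, 7}, 2→{6, 7}, 6→{3, 8}; now {3, 6, 7, 8}.
Read 'y': 3→{6}, 6→{3, 8}, 7→{7, 8}, 8→∅; now {3, 6, 7, 8}.
Read 'z': 3→{1, 5, 6}, 6→∅, 7→{2}, 8→{2, 5}; now {1, 2, 5, 6}.
Read 'y': 1→{0, 6, 8}, 2→{6, 7}, 5→∅, 6→{3, 8}; now {0, 3, 6, 7, 8}.
The final set {0, 3, 6, 7, 8} contains the accepting state 6.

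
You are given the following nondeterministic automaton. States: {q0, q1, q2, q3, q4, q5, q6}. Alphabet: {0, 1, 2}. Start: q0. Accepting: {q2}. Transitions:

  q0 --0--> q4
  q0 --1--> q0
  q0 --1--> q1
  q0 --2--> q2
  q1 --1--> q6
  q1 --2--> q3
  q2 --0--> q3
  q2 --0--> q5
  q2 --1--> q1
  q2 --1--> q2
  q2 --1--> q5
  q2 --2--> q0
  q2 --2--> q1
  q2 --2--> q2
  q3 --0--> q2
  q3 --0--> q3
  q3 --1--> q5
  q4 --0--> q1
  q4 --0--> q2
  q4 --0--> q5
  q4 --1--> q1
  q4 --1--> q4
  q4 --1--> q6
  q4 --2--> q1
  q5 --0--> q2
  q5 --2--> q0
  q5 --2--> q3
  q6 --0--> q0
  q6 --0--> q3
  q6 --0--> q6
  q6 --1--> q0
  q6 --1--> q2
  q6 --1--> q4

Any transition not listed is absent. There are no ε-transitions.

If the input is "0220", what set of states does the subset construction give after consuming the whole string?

Start in {q0}.
Read '0': {q0} → {q4}.
Read '2': {q4} → {q1}.
Read '2': {q1} → {q3}.
Read '0': {q3} → {q2, q3}.

{q2, q3}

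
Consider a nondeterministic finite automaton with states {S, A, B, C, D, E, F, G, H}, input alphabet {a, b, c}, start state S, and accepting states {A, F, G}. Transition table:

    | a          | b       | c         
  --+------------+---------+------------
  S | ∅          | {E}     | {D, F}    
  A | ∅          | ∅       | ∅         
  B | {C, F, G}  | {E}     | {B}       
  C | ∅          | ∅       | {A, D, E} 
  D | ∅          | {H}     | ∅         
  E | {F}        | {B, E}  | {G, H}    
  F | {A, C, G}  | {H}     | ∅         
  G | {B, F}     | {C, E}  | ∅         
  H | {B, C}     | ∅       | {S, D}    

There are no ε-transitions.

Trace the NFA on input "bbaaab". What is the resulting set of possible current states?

Start in {S}.
Read 'b': {S} → {E}.
Read 'b': {E} → {B, E}.
Read 'a': {B, E} → {C, F, G}.
Read 'a': {C, F, G} → {A, B, C, F, G}.
Read 'a': {A, B, C, F, G} → {A, B, C, F, G}.
Read 'b': {A, B, C, F, G} → {C, E, H}.

{C, E, H}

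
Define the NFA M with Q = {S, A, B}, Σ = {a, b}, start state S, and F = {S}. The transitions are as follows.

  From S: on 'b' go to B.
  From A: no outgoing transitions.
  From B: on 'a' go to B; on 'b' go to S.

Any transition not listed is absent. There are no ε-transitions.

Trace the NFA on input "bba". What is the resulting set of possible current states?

∅

Start in {S}.
Read 'b': {S} → {B}.
Read 'b': {B} → {S}.
Read 'a': {S} → ∅.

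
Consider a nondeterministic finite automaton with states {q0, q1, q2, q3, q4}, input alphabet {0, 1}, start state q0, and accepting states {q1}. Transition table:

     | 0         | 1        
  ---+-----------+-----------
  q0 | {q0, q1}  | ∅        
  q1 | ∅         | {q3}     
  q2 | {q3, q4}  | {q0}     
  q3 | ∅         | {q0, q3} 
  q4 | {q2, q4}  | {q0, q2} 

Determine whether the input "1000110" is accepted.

No

Start in {q0}.
Read '1': q0→∅; now ∅.
The set is empty and remains empty for the remaining 6 symbols.
The final set ∅ contains no accepting state.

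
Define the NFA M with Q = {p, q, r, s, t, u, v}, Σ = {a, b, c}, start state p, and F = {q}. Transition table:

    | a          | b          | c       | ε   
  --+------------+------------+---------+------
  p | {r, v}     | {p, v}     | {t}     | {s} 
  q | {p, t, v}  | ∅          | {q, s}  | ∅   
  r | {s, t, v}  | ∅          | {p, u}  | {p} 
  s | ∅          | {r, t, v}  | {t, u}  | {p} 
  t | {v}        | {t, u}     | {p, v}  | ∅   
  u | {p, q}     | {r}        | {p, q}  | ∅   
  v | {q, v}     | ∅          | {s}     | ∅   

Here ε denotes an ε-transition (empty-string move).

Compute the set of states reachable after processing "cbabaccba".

Start: ε-closure({p}) = {p, s}.
Read 'c': p→{t}, s→{t, u}; now {t, u}.
Read 'b': t→{t, u}, u→{r}; union {r, t, u}; ε-closure = {p, r, s, t, u}.
Read 'a': p→{r, v}, r→{s, t, v}, s→∅, t→{v}, u→{p, q}; now {p, q, r, s, t, v}.
Read 'b': p→{p, v}, q→∅, r→∅, s→{r, t, v}, t→{t, u}, v→∅; union {p, r, t, u, v}; ε-closure = {p, r, s, t, u, v}.
Read 'a': p→{r, v}, r→{s, t, v}, s→∅, t→{v}, u→{p, q}, v→{q, v}; now {p, q, r, s, t, v}.
Read 'c': p→{t}, q→{q, s}, r→{p, u}, s→{t, u}, t→{p, v}, v→{s}; now {p, q, s, t, u, v}.
Read 'c': p→{t}, q→{q, s}, s→{t, u}, t→{p, v}, u→{p, q}, v→{s}; now {p, q, s, t, u, v}.
Read 'b': p→{p, v}, q→∅, s→{r, t, v}, t→{t, u}, u→{r}, v→∅; union {p, r, t, u, v}; ε-closure = {p, r, s, t, u, v}.
Read 'a': p→{r, v}, r→{s, t, v}, s→∅, t→{v}, u→{p, q}, v→{q, v}; now {p, q, r, s, t, v}.

{p, q, r, s, t, v}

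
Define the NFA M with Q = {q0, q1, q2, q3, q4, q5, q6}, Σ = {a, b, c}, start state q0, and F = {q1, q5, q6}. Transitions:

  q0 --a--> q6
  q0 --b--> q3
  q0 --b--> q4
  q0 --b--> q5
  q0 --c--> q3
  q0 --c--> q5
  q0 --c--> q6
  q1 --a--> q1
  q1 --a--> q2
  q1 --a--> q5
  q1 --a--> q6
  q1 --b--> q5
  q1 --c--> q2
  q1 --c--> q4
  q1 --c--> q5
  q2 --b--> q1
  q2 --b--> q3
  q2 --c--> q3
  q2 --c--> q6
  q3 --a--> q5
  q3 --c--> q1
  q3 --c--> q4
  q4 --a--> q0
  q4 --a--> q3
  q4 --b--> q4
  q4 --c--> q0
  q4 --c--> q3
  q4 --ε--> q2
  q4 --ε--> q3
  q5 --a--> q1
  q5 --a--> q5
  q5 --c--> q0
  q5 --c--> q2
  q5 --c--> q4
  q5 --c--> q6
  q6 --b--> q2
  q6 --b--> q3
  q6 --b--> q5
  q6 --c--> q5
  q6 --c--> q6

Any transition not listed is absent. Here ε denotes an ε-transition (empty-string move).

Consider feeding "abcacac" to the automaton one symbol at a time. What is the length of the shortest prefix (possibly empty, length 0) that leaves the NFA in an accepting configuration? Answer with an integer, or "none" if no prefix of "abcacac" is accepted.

1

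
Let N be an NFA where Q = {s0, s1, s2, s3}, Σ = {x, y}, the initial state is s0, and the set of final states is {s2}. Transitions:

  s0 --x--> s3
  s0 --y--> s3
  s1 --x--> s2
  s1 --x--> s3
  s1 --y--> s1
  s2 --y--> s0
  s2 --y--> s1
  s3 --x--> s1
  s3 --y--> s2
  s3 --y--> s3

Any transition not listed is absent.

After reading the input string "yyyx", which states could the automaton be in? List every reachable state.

Start in {s0}.
Read 'y': s0→{s3}; now {s3}.
Read 'y': s3→{s2, s3}; now {s2, s3}.
Read 'y': s2→{s0, s1}, s3→{s2, s3}; now {s0, s1, s2, s3}.
Read 'x': s0→{s3}, s1→{s2, s3}, s2→∅, s3→{s1}; now {s1, s2, s3}.

{s1, s2, s3}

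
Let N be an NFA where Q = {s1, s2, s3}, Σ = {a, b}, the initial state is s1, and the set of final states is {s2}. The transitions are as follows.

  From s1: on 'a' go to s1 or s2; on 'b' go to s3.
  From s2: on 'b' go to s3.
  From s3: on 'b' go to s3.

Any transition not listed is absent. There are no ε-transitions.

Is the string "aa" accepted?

Yes

Start in {s1}.
Read 'a': {s1} → {s1, s2}.
Read 'a': {s1, s2} → {s1, s2}.
The final set {s1, s2} contains the accepting state s2.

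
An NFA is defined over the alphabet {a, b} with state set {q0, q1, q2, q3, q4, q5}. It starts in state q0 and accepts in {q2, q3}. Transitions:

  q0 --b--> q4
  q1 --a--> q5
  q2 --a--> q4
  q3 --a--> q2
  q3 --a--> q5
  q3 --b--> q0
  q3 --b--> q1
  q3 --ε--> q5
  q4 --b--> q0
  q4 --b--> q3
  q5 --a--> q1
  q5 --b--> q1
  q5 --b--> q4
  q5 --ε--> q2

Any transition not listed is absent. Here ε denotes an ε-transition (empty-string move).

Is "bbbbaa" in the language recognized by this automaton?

Yes

Start in {q0}.
Read 'b': q0→{q4}; now {q4}.
Read 'b': q4→{q0, q3}; union {q0, q3}; ε-closure = {q0, q2, q3, q5}.
Read 'b': q0→{q4}, q2→∅, q3→{q0, q1}, q5→{q1, q4}; now {q0, q1, q4}.
Read 'b': q0→{q4}, q1→∅, q4→{q0, q3}; union {q0, q3, q4}; ε-closure = {q0, q2, q3, q4, q5}.
Read 'a': q0→∅, q2→{q4}, q3→{q2, q5}, q4→∅, q5→{q1}; now {q1, q2, q4, q5}.
Read 'a': q1→{q5}, q2→{q4}, q4→∅, q5→{q1}; union {q1, q4, q5}; ε-closure = {q1, q2, q4, q5}.
The final set {q1, q2, q4, q5} contains the accepting state q2.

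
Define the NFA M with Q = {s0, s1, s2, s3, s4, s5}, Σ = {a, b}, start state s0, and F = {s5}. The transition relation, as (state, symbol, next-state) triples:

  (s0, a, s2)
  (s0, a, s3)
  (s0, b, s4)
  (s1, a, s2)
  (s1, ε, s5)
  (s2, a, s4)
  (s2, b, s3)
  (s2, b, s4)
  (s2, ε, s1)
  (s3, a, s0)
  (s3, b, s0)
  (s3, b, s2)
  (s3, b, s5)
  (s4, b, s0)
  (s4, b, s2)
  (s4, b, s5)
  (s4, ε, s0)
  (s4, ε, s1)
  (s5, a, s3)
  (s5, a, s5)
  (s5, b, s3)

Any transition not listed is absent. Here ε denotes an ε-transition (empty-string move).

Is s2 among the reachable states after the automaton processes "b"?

No

Start in {s0}.
Read 'b': {s0} → {s0, s1, s4, s5}.
State s2 is not in {s0, s1, s4, s5}.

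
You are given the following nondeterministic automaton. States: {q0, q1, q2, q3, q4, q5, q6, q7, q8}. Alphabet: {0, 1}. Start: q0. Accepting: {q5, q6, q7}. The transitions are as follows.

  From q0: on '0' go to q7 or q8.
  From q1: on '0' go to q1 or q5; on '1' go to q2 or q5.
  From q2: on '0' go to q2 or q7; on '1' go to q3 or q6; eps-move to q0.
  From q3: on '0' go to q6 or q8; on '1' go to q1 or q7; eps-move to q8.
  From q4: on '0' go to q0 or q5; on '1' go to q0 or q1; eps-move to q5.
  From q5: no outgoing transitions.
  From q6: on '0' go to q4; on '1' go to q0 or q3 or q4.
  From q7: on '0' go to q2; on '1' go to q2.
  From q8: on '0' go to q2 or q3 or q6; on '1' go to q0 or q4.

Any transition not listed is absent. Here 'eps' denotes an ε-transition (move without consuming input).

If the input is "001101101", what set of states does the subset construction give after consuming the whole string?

Start in {q0}.
Read '0': q0→{q7, q8}; now {q7, q8}.
Read '0': q7→{q2}, q8→{q2, q3, q6}; union {q2, q3, q6}; ε-closure = {q0, q2, q3, q6, q8}.
Read '1': q0→∅, q2→{q3, q6}, q3→{q1, q7}, q6→{q0, q3, q4}, q8→{q0, q4}; union {q0, q1, q3, q4, q6, q7}; ε-closure = {q0, q1, q3, q4, q5, q6, q7, q8}.
Read '1': q0→∅, q1→{q2, q5}, q3→{q1, q7}, q4→{q0, q1}, q5→∅, q6→{q0, q3, q4}, q7→{q2}, q8→{q0, q4}; union {q0, q1, q2, q3, q4, q5, q7}; ε-closure = {q0, q1, q2, q3, q4, q5, q7, q8}.
Read '0': q0→{q7, q8}, q1→{q1, q5}, q2→{q2, q7}, q3→{q6, q8}, q4→{q0, q5}, q5→∅, q7→{q2}, q8→{q2, q3, q6}; now {q0, q1, q2, q3, q5, q6, q7, q8}.
Read '1': q0→∅, q1→{q2, q5}, q2→{q3, q6}, q3→{q1, q7}, q5→∅, q6→{q0, q3, q4}, q7→{q2}, q8→{q0, q4}; union {q0, q1, q2, q3, q4, q5, q6, q7}; ε-closure = {q0, q1, q2, q3, q4, q5, q6, q7, q8}.
Read '1': q0→∅, q1→{q2, q5}, q2→{q3, q6}, q3→{q1, q7}, q4→{q0, q1}, q5→∅, q6→{q0, q3, q4}, q7→{q2}, q8→{q0, q4}; union {q0, q1, q2, q3, q4, q5, q6, q7}; ε-closure = {q0, q1, q2, q3, q4, q5, q6, q7, q8}.
Read '0': q0→{q7, q8}, q1→{q1, q5}, q2→{q2, q7}, q3→{q6, q8}, q4→{q0, q5}, q5→∅, q6→{q4}, q7→{q2}, q8→{q2, q3, q6}; now {q0, q1, q2, q3, q4, q5, q6, q7, q8}.
Read '1': q0→∅, q1→{q2, q5}, q2→{q3, q6}, q3→{q1, q7}, q4→{q0, q1}, q5→∅, q6→{q0, q3, q4}, q7→{q2}, q8→{q0, q4}; union {q0, q1, q2, q3, q4, q5, q6, q7}; ε-closure = {q0, q1, q2, q3, q4, q5, q6, q7, q8}.

{q0, q1, q2, q3, q4, q5, q6, q7, q8}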